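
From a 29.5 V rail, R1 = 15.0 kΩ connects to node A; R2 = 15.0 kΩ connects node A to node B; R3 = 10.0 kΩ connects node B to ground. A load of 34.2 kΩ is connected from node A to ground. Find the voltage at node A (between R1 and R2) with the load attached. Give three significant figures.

Below node A the series string R2+R3 = 25.00 kΩ sits in parallel with the 34.2 kΩ load: 14.44 kΩ.
V_A = 29.5 × 14.44/(15.0 + 14.44) = 14.5 V.

V ≈ 14.5 V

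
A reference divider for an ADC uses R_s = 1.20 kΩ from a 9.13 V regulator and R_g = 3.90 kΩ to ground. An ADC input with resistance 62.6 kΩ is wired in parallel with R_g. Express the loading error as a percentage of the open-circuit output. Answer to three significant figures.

The divider's output (Thévenin) resistance is R_s‖R_g = 0.9176 kΩ.
Fractional drop under load = R_th/(R_th + R_L) = 0.9176 / (0.9176 + 62.6) = 0.01445.
So the output falls by 1.44 %.

1.44 %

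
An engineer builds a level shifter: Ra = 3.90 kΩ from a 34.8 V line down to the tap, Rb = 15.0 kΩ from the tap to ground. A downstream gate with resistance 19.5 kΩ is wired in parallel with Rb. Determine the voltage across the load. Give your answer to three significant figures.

V_out ≈ 23.8 V

The load sits in parallel with Rb: Rb‖R_L = (15.0 × 19.5) / (15.0 + 19.5) = 8.478 kΩ.
V_out = 34.8 × 8.478 / (3.90 + 8.478) = 34.8 × 8.478/12.38 = 23.8 V.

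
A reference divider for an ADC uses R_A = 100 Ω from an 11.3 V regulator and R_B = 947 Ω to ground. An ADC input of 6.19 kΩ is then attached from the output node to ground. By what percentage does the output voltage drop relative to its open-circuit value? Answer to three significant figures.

The divider's output (Thévenin) resistance is R_A‖R_B = 90.45 Ω.
Fractional drop under load = R_th/(R_th + R_L) = 90.45 / (90.45 + 6190) = 0.01440.
So the output falls by 1.44 %.

1.44 %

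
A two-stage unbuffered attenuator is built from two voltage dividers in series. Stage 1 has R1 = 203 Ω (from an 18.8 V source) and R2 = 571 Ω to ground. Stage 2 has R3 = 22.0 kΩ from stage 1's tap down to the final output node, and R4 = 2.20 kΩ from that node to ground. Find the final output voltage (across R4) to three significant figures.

V_out ≈ 1.25 V

Stage 2 presents R3+R4 = 24200 Ω as a load on stage 1's tap.
Stage 1's lower leg becomes R2‖(R3+R4) = 557.8 Ω, so V_mid = 18.8 × 557.8/760.8 = 13.78 V.
Stage 2 is itself unloaded: V_out = V_mid × R4/(R3+R4) = 13.78 × 2200/24200 = 1.25 V.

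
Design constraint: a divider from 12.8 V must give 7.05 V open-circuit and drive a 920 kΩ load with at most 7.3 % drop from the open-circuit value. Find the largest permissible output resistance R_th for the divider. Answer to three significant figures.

Loading drop = R_th/(R_th + R_L) ≤ 0.0730, so R_th ≤ R_L · ε/(1−ε) = 920 kΩ × 0.0730/0.9270 = 72.4 kΩ.

R_th ≤ 72.4 kΩ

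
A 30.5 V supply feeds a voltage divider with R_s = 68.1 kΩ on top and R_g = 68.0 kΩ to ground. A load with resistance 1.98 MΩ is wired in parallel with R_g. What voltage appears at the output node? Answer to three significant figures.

The load sits in parallel with R_g: R_g‖R_L = (68.0 × 1980) / (68.0 + 1980) = 65.74 kΩ.
V_out = 30.5 × 65.74 / (68.1 + 65.74) = 30.5 × 65.74/133.8 = 15.0 V.

V_out ≈ 15.0 V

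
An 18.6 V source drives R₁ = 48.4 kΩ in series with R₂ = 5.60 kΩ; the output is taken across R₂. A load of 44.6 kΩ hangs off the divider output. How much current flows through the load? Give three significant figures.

I_L ≈ 0.0389 mA

R₂‖R_L = 4.975 kΩ; V_out = 18.6 × 4.975/53.38 = 1.734 V.
I_L = V_out / R_L = 1.734 / 44.6 kΩ = 0.0389 mA.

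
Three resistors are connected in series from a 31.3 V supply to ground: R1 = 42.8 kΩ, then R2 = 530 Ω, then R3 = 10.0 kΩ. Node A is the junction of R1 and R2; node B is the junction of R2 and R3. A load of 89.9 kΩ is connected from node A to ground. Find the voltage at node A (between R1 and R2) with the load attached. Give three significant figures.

V ≈ 5.65 V

Below node A the series string R2+R3 = 10530 Ω sits in parallel with the 89900 Ω load: 9426 Ω.
V_A = 31.3 × 9426/(42800 + 9426) = 5.65 V.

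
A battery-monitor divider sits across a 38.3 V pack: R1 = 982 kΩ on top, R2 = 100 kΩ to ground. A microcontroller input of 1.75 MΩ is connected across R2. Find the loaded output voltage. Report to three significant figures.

V_out ≈ 3.37 V

The load sits in parallel with R2: R2‖R_L = (100 × 1750) / (100 + 1750) = 94.59 kΩ.
V_out = 38.3 × 94.59 / (982 + 94.59) = 38.3 × 94.59/1077 = 3.37 V.
(Unloaded it would have been 3.54 V.)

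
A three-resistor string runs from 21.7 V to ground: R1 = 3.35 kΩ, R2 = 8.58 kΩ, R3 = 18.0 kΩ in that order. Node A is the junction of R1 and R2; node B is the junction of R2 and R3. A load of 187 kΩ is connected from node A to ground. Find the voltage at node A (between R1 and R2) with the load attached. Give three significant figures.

Below node A the series string R2+R3 = 26.58 kΩ sits in parallel with the 187 kΩ load: 23.27 kΩ.
V_A = 21.7 × 23.27/(3.35 + 23.27) = 19.0 V.

V ≈ 19.0 V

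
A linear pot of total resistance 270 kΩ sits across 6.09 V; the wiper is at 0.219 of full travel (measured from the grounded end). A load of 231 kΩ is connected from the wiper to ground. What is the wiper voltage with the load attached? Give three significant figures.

V ≈ 1.11 V

The wiper splits the pot into (1−α)R = 210.9 kΩ above and αR = 59.13 kΩ below.
Lower section ‖ load = 47.08 kΩ.
V_wiper = 6.09 × 47.08/(210.9 + 47.08) = 1.11 V.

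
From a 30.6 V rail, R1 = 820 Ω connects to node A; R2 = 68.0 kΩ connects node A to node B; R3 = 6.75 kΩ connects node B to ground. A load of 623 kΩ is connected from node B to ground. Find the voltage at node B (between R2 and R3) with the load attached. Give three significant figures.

At node B, R3 is in parallel with the load: R3‖R_L = 6678 Ω.
Below node A the resistance is R2 + (R3‖R_L) = 74680 Ω, so V_A = 30.6 × 74680/75500 = 30.27 V.
Then V_B = V_A × (R3‖R_L)/(R2 + R3‖R_L) = 30.27 × 6678/74680 = 2.71 V.

V ≈ 2.71 V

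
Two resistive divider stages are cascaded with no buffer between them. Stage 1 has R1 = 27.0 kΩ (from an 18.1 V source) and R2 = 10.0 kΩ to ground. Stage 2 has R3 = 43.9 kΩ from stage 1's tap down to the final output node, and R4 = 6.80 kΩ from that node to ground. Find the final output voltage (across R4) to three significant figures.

V_out ≈ 0.574 V

Stage 2 presents R3+R4 = 50.70 kΩ as a load on stage 1's tap.
Stage 1's lower leg becomes R2‖(R3+R4) = 8.353 kΩ, so V_mid = 18.1 × 8.353/35.35 = 4.276 V.
Stage 2 is itself unloaded: V_out = V_mid × R4/(R3+R4) = 4.276 × 6.80/50.70 = 0.574 V.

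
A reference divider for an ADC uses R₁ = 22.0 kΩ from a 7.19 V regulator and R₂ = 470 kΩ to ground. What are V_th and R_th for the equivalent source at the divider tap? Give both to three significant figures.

V_th = 6.87 V, R_th = 21.0 kΩ

V_th is the open-circuit tap voltage: 7.19 × 470/(22.0 + 470) = 6.87 V.
With the supply zeroed, R₁ and R₂ appear in parallel from the tap: R_th = R₁‖R₂ = (22.0 × 470)/492.0 = 21.0 kΩ.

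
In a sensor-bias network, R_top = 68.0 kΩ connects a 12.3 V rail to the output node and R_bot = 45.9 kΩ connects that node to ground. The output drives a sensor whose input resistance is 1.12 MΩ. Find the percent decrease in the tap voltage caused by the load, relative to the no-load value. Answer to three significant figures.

The divider's output (Thévenin) resistance is R_top‖R_bot = 27.40 kΩ.
Fractional drop under load = R_th/(R_th + R_L) = 27.40 / (27.40 + 1120) = 0.02388.
So the output falls by 2.39 %.

2.39 %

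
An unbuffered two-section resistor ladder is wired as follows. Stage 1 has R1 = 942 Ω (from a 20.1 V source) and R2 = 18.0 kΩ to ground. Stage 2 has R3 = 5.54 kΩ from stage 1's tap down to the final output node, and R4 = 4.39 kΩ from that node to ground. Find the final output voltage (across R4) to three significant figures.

V_out ≈ 7.75 V

Stage 2 presents R3+R4 = 9930 Ω as a load on stage 1's tap.
Stage 1's lower leg becomes R2‖(R3+R4) = 6400 Ω, so V_mid = 20.1 × 6400/7342 = 17.52 V.
Stage 2 is itself unloaded: V_out = V_mid × R4/(R3+R4) = 17.52 × 4390/9930 = 7.75 V.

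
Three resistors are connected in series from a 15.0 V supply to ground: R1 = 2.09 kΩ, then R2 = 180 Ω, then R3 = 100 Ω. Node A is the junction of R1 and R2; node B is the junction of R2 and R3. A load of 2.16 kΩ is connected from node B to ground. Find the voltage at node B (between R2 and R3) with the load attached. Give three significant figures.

At node B, R3 is in parallel with the load: R3‖R_L = 95.58 Ω.
Below node A the resistance is R2 + (R3‖R_L) = 275.6 Ω, so V_A = 15.0 × 275.6/2366 = 1.747 V.
Then V_B = V_A × (R3‖R_L)/(R2 + R3‖R_L) = 1.747 × 95.58/275.6 = 0.606 V.

V ≈ 0.606 V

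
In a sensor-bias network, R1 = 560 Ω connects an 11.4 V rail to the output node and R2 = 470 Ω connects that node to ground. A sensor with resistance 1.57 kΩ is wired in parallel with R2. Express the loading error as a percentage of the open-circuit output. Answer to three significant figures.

14.0 %

Unloaded V = 11.4 × 470/1030 = 5.2019 V.
Loaded: R2‖R_L = 361.7 Ω, giving V = 11.4 × 361.7/921.7 = 4.4738 V.
Drop = (5.2019 − 4.4738) / 5.2019 = 14.0 %.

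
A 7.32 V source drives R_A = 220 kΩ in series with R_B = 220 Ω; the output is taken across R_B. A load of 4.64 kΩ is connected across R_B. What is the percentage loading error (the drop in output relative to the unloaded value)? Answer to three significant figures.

The divider's output (Thévenin) resistance is R_A‖R_B = 219.8 Ω.
Fractional drop under load = R_th/(R_th + R_L) = 219.8 / (219.8 + 4640) = 0.04522.
So the output falls by 4.52 %.

4.52 %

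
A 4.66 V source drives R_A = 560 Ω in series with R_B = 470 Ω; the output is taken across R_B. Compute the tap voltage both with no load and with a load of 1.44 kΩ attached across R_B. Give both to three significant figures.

Unloaded: 2.13 V; loaded: 1.81 V

Open-circuit: V = 4.66 × 470/(560 + 470) = 2.13 V.
With the load, R_B becomes R_B‖R_L = 354.3 Ω, so V = 4.66 × 354.3/914.3 = 1.81 V.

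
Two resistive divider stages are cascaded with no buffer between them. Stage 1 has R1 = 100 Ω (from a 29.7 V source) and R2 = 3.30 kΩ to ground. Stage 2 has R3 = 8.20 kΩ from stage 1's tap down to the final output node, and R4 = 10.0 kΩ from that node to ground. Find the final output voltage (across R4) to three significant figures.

Stage 2 presents R3+R4 = 18200 Ω as a load on stage 1's tap.
Stage 1's lower leg becomes R2‖(R3+R4) = 2793 Ω, so V_mid = 29.7 × 2793/2893 = 28.67 V.
Stage 2 is itself unloaded: V_out = V_mid × R4/(R3+R4) = 28.67 × 10000/18200 = 15.8 V.

V_out ≈ 15.8 V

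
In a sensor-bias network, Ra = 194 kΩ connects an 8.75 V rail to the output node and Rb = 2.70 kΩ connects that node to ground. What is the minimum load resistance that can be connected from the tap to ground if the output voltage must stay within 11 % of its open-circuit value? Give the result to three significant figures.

R_L(min) ≈ 21.5 kΩ

Output resistance R_th = Ra‖Rb = (194 × 2.70)/196.7 = 2.663 kΩ.
The fractional drop is R_th/(R_th + R_L); requiring this ≤ 0.110 gives R_L ≥ R_th(1/0.110 − 1) = 2.663 × 8.091 = 21.5 kΩ.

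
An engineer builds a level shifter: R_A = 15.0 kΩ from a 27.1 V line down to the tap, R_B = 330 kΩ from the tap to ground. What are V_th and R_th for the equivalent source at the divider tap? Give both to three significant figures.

V_th = 25.9 V, R_th = 14.3 kΩ

V_th is the open-circuit tap voltage: 27.1 × 330/(15.0 + 330) = 25.9 V.
With the supply zeroed, R_A and R_B appear in parallel from the tap: R_th = R_A‖R_B = (15.0 × 330)/345.0 = 14.3 kΩ.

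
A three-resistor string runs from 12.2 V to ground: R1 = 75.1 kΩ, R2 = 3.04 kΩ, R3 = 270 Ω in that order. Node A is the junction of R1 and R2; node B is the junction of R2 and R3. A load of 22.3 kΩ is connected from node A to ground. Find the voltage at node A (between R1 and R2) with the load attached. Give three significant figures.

Below node A the series string R2+R3 = 3310 Ω sits in parallel with the 22300 Ω load: 2882 Ω.
V_A = 12.2 × 2882/(75100 + 2882) = 0.451 V.

V ≈ 0.451 V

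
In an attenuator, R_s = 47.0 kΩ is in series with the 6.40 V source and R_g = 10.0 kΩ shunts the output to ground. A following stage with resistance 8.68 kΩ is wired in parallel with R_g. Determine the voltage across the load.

V_out ≈ 0.576 V

The load sits in parallel with R_g: R_g‖R_L = (10.0 × 8.68) / (10.0 + 8.68) = 4.647 kΩ.
V_out = 6.40 × 4.647 / (47.0 + 4.647) = 6.40 × 4.647/51.65 = 0.576 V.
(Unloaded it would have been 1.12 V.)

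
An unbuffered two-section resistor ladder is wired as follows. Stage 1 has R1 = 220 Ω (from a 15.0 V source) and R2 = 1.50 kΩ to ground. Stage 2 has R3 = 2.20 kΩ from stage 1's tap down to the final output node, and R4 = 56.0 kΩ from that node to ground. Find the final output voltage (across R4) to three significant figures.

Stage 2 presents R3+R4 = 58200 Ω as a load on stage 1's tap.
Stage 1's lower leg becomes R2‖(R3+R4) = 1462 Ω, so V_mid = 15.0 × 1462/1682 = 13.04 V.
Stage 2 is itself unloaded: V_out = V_mid × R4/(R3+R4) = 13.04 × 56000/58200 = 12.5 V.

V_out ≈ 12.5 V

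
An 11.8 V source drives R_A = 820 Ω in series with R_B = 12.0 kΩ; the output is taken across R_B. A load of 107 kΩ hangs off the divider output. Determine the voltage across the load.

The load sits in parallel with R_B: R_B‖R_L = (12000 × 107000) / (12000 + 107000) = 10790 Ω.
V_out = 11.8 × 10790 / (820 + 10790) = 11.8 × 10790/11610 = 11.0 V.
(Unloaded it would have been 11.0 V.)

V_out ≈ 11.0 V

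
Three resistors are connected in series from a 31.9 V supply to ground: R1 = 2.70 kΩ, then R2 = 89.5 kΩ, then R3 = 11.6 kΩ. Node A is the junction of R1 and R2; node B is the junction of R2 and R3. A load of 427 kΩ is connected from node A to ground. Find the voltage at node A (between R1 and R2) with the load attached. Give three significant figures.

Below node A the series string R2+R3 = 101.1 kΩ sits in parallel with the 427 kΩ load: 81.75 kΩ.
V_A = 31.9 × 81.75/(2.70 + 81.75) = 30.9 V.

V ≈ 30.9 V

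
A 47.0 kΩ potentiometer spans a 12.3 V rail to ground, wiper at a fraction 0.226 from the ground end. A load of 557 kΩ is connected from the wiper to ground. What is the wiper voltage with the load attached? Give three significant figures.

The wiper splits the pot into (1−α)R = 36.38 kΩ above and αR = 10.62 kΩ below.
Lower section ‖ load = 10.42 kΩ.
V_wiper = 12.3 × 10.42/(36.38 + 10.42) = 2.74 V.

V ≈ 2.74 V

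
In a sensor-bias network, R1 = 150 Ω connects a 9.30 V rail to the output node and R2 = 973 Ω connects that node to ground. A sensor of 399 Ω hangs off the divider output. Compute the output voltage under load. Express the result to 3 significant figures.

The load sits in parallel with R2: R2‖R_L = (973 × 399) / (973 + 399) = 283.0 Ω.
V_out = 9.30 × 283.0 / (150 + 283.0) = 9.30 × 283.0/433.0 = 6.08 V.
(Unloaded it would have been 8.06 V.)

V_out ≈ 6.08 V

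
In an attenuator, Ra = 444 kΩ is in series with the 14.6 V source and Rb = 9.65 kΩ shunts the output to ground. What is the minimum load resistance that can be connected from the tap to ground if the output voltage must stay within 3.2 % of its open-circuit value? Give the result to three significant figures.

R_L(min) ≈ 286 kΩ

Output resistance R_th = Ra‖Rb = (444 × 9.65)/453.6 = 9.445 kΩ.
The fractional drop is R_th/(R_th + R_L); requiring this ≤ 0.0320 gives R_L ≥ R_th(1/0.0320 − 1) = 9.445 × 30.25 = 286 kΩ.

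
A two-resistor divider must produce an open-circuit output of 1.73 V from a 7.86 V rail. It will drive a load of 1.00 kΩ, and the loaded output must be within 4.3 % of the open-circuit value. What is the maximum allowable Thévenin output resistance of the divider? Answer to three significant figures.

R_th ≤ 44.9 Ω

Loading drop = R_th/(R_th + R_L) ≤ 0.0430, so R_th ≤ R_L · ε/(1−ε) = 1.00 kΩ × 0.0430/0.9570 = 44.9 Ω.
(Any R1, R2 with R2/(R1+R2) = 0.220 and R1‖R2 ≤ 44.9 Ω will meet the spec.)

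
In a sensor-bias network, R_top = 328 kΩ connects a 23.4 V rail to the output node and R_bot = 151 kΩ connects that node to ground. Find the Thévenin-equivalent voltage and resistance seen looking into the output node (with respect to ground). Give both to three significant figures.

V_th is the open-circuit tap voltage: 23.4 × 151/(328 + 151) = 7.38 V.
With the supply zeroed, R_top and R_bot appear in parallel from the tap: R_th = R_top‖R_bot = (328 × 151)/479.0 = 103 kΩ.

V_th = 7.38 V, R_th = 103 kΩ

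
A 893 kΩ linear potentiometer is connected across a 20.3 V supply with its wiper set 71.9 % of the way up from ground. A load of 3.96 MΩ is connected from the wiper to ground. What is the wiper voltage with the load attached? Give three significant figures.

The wiper splits the pot into (1−α)R = 250.9 kΩ above and αR = 642.1 kΩ below.
Lower section ‖ load = 552.5 kΩ.
V_wiper = 20.3 × 552.5/(250.9 + 552.5) = 14.0 V.

V ≈ 14.0 V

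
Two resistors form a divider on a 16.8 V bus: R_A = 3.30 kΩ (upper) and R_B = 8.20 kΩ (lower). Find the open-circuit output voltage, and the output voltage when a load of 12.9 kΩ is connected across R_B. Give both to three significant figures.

Unloaded: 12.0 V; loaded: 10.1 V

Open-circuit: V = 16.8 × 8.20/(3.30 + 8.20) = 12.0 V.
With the load, R_B becomes R_B‖R_L = 5.013 kΩ, so V = 16.8 × 5.013/8.313 = 10.1 V.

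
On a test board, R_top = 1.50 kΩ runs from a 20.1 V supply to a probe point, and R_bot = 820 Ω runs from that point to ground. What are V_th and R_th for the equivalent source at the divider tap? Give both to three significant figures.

V_th = 7.10 V, R_th = 530 Ω

V_th is the open-circuit tap voltage: 20.1 × 820/(1500 + 820) = 7.10 V.
With the supply zeroed, R_top and R_bot appear in parallel from the tap: R_th = R_top‖R_bot = (1500 × 820)/2320 = 530 Ω.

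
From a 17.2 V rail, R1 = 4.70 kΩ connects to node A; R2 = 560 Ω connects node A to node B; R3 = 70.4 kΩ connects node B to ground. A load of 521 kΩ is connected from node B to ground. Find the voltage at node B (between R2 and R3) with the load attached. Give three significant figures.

V ≈ 15.9 V

At node B, R3 is in parallel with the load: R3‖R_L = 62020 Ω.
Below node A the resistance is R2 + (R3‖R_L) = 62580 Ω, so V_A = 17.2 × 62580/67280 = 16.00 V.
Then V_B = V_A × (R3‖R_L)/(R2 + R3‖R_L) = 16.00 × 62020/62580 = 15.9 V.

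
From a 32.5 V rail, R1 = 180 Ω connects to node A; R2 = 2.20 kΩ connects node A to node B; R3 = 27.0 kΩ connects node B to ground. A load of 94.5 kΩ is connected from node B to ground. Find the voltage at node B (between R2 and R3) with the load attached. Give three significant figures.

At node B, R3 is in parallel with the load: R3‖R_L = 21000 Ω.
Below node A the resistance is R2 + (R3‖R_L) = 23200 Ω, so V_A = 32.5 × 23200/23380 = 32.25 V.
Then V_B = V_A × (R3‖R_L)/(R2 + R3‖R_L) = 32.25 × 21000/23200 = 29.2 V.

V ≈ 29.2 V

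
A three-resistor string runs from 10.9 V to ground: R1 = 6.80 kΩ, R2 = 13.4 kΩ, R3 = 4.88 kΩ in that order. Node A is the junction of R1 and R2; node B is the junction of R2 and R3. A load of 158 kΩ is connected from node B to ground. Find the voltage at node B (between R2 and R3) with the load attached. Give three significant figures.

V ≈ 2.07 V

At node B, R3 is in parallel with the load: R3‖R_L = 4.734 kΩ.
Below node A the resistance is R2 + (R3‖R_L) = 18.13 kΩ, so V_A = 10.9 × 18.13/24.93 = 7.927 V.
Then V_B = V_A × (R3‖R_L)/(R2 + R3‖R_L) = 7.927 × 4.734/18.13 = 2.07 V.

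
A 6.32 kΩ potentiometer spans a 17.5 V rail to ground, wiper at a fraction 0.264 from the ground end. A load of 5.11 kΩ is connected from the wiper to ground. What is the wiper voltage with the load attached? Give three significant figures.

V ≈ 3.72 V

The wiper splits the pot into (1−α)R = 4.652 kΩ above and αR = 1.668 kΩ below.
Lower section ‖ load = 1.258 kΩ.
V_wiper = 17.5 × 1.258/(4.652 + 1.258) = 3.72 V.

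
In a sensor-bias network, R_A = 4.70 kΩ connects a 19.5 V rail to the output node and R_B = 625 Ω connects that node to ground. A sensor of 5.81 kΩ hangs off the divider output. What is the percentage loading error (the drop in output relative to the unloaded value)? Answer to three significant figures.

Unloaded V = 19.5 × 625/5325 = 2.2887 V.
Loaded: R_B‖R_L = 564.3 Ω, giving V = 19.5 × 564.3/5264 = 2.0903 V.
Drop = (2.2887 − 2.0903) / 2.2887 = 8.67 %.

8.67 %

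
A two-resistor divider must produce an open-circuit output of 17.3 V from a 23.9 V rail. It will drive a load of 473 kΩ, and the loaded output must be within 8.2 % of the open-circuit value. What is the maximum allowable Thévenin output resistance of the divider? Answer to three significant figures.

Loading drop = R_th/(R_th + R_L) ≤ 0.0820, so R_th ≤ R_L · ε/(1−ε) = 473 kΩ × 0.0820/0.9180 = 42.3 kΩ.

R_th ≤ 42.3 kΩ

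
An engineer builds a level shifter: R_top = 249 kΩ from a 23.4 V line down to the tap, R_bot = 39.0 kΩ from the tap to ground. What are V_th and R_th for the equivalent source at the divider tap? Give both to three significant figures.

V_th is the open-circuit tap voltage: 23.4 × 39.0/(249 + 39.0) = 3.17 V.
With the supply zeroed, R_top and R_bot appear in parallel from the tap: R_th = R_top‖R_bot = (249 × 39.0)/288.0 = 33.7 kΩ.

V_th = 3.17 V, R_th = 33.7 kΩ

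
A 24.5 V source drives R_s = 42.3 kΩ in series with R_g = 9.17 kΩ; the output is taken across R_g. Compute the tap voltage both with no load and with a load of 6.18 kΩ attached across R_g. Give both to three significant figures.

Unloaded: 4.36 V; loaded: 1.97 V

Open-circuit: V = 24.5 × 9.17/(42.3 + 9.17) = 4.36 V.
With the load, R_g becomes R_g‖R_L = 3.692 kΩ, so V = 24.5 × 3.692/45.99 = 1.97 V.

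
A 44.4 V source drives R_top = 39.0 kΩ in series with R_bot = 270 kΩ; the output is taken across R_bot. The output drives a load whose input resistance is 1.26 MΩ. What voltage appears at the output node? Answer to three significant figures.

The load sits in parallel with R_bot: R_bot‖R_L = (270 × 1260) / (270 + 1260) = 222.4 kΩ.
V_out = 44.4 × 222.4 / (39.0 + 222.4) = 44.4 × 222.4/261.4 = 37.8 V.

V_out ≈ 37.8 V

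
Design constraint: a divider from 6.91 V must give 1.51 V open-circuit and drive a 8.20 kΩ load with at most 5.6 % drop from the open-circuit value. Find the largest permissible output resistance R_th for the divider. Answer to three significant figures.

Loading drop = R_th/(R_th + R_L) ≤ 0.0560, so R_th ≤ R_L · ε/(1−ε) = 8.20 kΩ × 0.0560/0.9440 = 486 Ω.
(Any R1, R2 with R2/(R1+R2) = 0.219 and R1‖R2 ≤ 486 Ω will meet the spec.)

R_th ≤ 486 Ω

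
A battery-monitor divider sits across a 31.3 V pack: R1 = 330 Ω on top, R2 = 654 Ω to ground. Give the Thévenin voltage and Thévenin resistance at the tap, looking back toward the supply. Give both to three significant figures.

V_th is the open-circuit tap voltage: 31.3 × 654/(330 + 654) = 20.8 V.
With the supply zeroed, R1 and R2 appear in parallel from the tap: R_th = R1‖R2 = (330 × 654)/984.0 = 219 Ω.

V_th = 20.8 V, R_th = 219 Ω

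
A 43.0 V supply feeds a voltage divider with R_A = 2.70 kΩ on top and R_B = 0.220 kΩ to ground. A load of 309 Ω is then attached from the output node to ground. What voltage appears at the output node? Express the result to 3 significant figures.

The load sits in parallel with R_B: R_B‖R_L = (220 × 309) / (220 + 309) = 128.5 Ω.
V_out = 43.0 × 128.5 / (2700 + 128.5) = 43.0 × 128.5/2829 = 1.95 V.
(Unloaded it would have been 3.24 V.)

V_out ≈ 1.95 V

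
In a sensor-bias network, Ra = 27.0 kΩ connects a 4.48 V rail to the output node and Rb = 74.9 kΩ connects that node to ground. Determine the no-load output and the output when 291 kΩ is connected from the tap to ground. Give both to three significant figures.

Open-circuit: V = 4.48 × 74.9/(27.0 + 74.9) = 3.29 V.
With the load, Rb becomes Rb‖R_L = 59.57 kΩ, so V = 4.48 × 59.57/86.57 = 3.08 V.

Unloaded: 3.29 V; loaded: 3.08 V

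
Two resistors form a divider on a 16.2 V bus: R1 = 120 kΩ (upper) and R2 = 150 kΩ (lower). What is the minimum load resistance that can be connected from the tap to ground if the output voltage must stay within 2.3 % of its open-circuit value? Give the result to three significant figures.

Output resistance R_th = R1‖R2 = (120 × 150)/270.0 = 66.67 kΩ.
The fractional drop is R_th/(R_th + R_L); requiring this ≤ 0.0230 gives R_L ≥ R_th(1/0.0230 − 1) = 66.67 × 42.48 = 2.83 MΩ.

R_L(min) ≈ 2.83 MΩ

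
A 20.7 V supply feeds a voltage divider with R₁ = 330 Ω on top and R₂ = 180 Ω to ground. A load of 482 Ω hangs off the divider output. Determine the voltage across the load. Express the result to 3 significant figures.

V_out ≈ 5.88 V

The load sits in parallel with R₂: R₂‖R_L = (180 × 482) / (180 + 482) = 131.1 Ω.
V_out = 20.7 × 131.1 / (330 + 131.1) = 20.7 × 131.1/461.1 = 5.88 V.
(Unloaded it would have been 7.31 V.)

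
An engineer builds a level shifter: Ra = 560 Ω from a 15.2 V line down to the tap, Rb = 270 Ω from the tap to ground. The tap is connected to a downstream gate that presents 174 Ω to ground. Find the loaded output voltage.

The load sits in parallel with Rb: Rb‖R_L = (270 × 174) / (270 + 174) = 105.8 Ω.
V_out = 15.2 × 105.8 / (560 + 105.8) = 15.2 × 105.8/665.8 = 2.42 V.
(Unloaded it would have been 4.94 V.)

V_out ≈ 2.42 V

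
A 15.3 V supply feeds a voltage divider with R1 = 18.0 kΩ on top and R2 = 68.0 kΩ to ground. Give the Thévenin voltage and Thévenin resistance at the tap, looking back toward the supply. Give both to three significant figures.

V_th = 12.1 V, R_th = 14.2 kΩ

V_th is the open-circuit tap voltage: 15.3 × 68.0/(18.0 + 68.0) = 12.1 V.
With the supply zeroed, R1 and R2 appear in parallel from the tap: R_th = R1‖R2 = (18.0 × 68.0)/86.00 = 14.2 kΩ.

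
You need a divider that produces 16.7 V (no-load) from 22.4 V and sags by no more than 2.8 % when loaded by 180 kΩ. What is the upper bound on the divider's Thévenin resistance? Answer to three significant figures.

R_th ≤ 5.19 kΩ

Loading drop = R_th/(R_th + R_L) ≤ 0.0280, so R_th ≤ R_L · ε/(1−ε) = 180 kΩ × 0.0280/0.9720 = 5.19 kΩ.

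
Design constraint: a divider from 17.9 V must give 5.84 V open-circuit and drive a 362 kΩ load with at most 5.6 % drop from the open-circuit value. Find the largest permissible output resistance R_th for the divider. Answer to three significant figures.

R_th ≤ 21.5 kΩ

Loading drop = R_th/(R_th + R_L) ≤ 0.0560, so R_th ≤ R_L · ε/(1−ε) = 362 kΩ × 0.0560/0.9440 = 21.5 kΩ.
(Any R1, R2 with R2/(R1+R2) = 0.326 and R1‖R2 ≤ 21.5 kΩ will meet the spec.)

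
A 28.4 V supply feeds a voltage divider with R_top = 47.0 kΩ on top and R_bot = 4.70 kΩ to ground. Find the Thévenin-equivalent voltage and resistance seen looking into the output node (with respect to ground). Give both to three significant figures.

V_th = 2.58 V, R_th = 4.27 kΩ

V_th is the open-circuit tap voltage: 28.4 × 4.70/(47.0 + 4.70) = 2.58 V.
With the supply zeroed, R_top and R_bot appear in parallel from the tap: R_th = R_top‖R_bot = (47.0 × 4.70)/51.70 = 4.27 kΩ.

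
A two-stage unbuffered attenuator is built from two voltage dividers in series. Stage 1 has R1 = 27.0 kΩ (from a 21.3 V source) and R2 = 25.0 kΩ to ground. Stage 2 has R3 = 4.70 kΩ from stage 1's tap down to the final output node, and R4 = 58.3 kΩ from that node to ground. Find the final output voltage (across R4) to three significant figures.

V_out ≈ 7.86 V

Stage 2 presents R3+R4 = 63.00 kΩ as a load on stage 1's tap.
Stage 1's lower leg becomes R2‖(R3+R4) = 17.90 kΩ, so V_mid = 21.3 × 17.90/44.90 = 8.491 V.
Stage 2 is itself unloaded: V_out = V_mid × R4/(R3+R4) = 8.491 × 58.3/63.00 = 7.86 V.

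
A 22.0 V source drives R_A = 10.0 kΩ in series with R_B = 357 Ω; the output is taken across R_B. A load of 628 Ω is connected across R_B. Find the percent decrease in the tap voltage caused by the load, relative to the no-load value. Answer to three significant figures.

35.4 %

Unloaded V = 22.0 × 357/10360 = 0.7583 V.
Loaded: R_B‖R_L = 227.6 Ω, giving V = 22.0 × 227.6/10230 = 0.4896 V.
Drop = (0.7583 − 0.4896) / 0.7583 = 35.4 %.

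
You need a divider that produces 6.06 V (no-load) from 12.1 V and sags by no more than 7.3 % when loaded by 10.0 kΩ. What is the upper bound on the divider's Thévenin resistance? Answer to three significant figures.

R_th ≤ 787 Ω

Loading drop = R_th/(R_th + R_L) ≤ 0.0730, so R_th ≤ R_L · ε/(1−ε) = 10.0 kΩ × 0.0730/0.9270 = 787 Ω.
(Any R1, R2 with R2/(R1+R2) = 0.501 and R1‖R2 ≤ 787 Ω will meet the spec.)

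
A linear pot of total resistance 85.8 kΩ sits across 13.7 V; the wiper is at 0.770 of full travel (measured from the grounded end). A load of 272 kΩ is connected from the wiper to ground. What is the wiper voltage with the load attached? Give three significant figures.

The wiper splits the pot into (1−α)R = 19.73 kΩ above and αR = 66.07 kΩ below.
Lower section ‖ load = 53.16 kΩ.
V_wiper = 13.7 × 53.16/(19.73 + 53.16) = 9.99 V.

V ≈ 9.99 V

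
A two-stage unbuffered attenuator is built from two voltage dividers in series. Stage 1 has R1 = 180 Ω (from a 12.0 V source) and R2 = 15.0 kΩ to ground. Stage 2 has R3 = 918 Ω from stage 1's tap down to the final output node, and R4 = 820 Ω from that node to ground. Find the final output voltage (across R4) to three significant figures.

Stage 2 presents R3+R4 = 1738 Ω as a load on stage 1's tap.
Stage 1's lower leg becomes R2‖(R3+R4) = 1558 Ω, so V_mid = 12.0 × 1558/1738 = 10.76 V.
Stage 2 is itself unloaded: V_out = V_mid × R4/(R3+R4) = 10.76 × 820/1738 = 5.08 V.

V_out ≈ 5.08 V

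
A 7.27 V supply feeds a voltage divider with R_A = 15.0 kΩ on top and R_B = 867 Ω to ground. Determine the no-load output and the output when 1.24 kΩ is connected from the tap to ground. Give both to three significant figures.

Open-circuit: V = 7.27 × 867/(15000 + 867) = 0.397 V.
With the load, R_B becomes R_B‖R_L = 510.2 Ω, so V = 7.27 × 510.2/15510 = 0.239 V.

Unloaded: 0.397 V; loaded: 0.239 V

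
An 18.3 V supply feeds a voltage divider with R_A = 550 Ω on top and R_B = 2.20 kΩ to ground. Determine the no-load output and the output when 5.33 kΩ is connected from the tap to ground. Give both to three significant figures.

Open-circuit: V = 18.3 × 2200/(550 + 2200) = 14.6 V.
With the load, R_B becomes R_B‖R_L = 1557 Ω, so V = 18.3 × 1557/2107 = 13.5 V.

Unloaded: 14.6 V; loaded: 13.5 V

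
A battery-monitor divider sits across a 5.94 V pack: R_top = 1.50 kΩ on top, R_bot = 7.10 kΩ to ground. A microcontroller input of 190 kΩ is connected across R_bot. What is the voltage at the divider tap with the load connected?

The load sits in parallel with R_bot: R_bot‖R_L = (7.10 × 190) / (7.10 + 190) = 6.844 kΩ.
V_out = 5.94 × 6.844 / (1.50 + 6.844) = 5.94 × 6.844/8.344 = 4.87 V.

V_out ≈ 4.87 V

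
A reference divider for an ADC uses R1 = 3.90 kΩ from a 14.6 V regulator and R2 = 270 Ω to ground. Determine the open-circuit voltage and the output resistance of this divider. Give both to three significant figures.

V_th = 0.945 V, R_th = 253 Ω

V_th is the open-circuit tap voltage: 14.6 × 270/(3900 + 270) = 0.945 V.
With the supply zeroed, R1 and R2 appear in parallel from the tap: R_th = R1‖R2 = (3900 × 270)/4170 = 253 Ω.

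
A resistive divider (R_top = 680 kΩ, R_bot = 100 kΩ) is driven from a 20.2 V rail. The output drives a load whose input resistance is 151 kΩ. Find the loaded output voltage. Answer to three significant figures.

V_out ≈ 1.64 V

The load sits in parallel with R_bot: R_bot‖R_L = (100 × 151) / (100 + 151) = 60.16 kΩ.
V_out = 20.2 × 60.16 / (680 + 60.16) = 20.2 × 60.16/740.2 = 1.64 V.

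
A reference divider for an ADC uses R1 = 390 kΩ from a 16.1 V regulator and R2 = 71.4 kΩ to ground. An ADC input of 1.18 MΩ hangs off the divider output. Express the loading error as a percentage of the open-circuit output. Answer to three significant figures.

The divider's output (Thévenin) resistance is R1‖R2 = 60.35 kΩ.
Fractional drop under load = R_th/(R_th + R_L) = 60.35 / (60.35 + 1180) = 0.04866.
So the output falls by 4.87 %.

4.87 %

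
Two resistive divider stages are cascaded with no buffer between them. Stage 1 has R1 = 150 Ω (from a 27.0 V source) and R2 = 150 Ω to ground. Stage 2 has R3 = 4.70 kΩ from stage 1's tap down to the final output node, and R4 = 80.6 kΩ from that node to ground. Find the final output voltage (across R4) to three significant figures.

Stage 2 presents R3+R4 = 85300 Ω as a load on stage 1's tap.
Stage 1's lower leg becomes R2‖(R3+R4) = 149.7 Ω, so V_mid = 27.0 × 149.7/299.7 = 13.49 V.
Stage 2 is itself unloaded: V_out = V_mid × R4/(R3+R4) = 13.49 × 80600/85300 = 12.7 V.

V_out ≈ 12.7 V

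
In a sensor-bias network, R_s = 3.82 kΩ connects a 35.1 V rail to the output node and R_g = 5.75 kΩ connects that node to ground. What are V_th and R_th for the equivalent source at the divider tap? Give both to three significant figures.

V_th = 21.1 V, R_th = 2.30 kΩ

V_th is the open-circuit tap voltage: 35.1 × 5.75/(3.82 + 5.75) = 21.1 V.
With the supply zeroed, R_s and R_g appear in parallel from the tap: R_th = R_s‖R_g = (3.82 × 5.75)/9.570 = 2.30 kΩ.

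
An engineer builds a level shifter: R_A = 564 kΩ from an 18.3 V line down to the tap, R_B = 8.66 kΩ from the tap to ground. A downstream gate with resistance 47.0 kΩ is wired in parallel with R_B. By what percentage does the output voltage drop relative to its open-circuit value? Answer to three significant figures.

15.4 %

Unloaded V = 18.3 × 8.66/572.7 = 0.2767 V.
Loaded: R_B‖R_L = 7.313 kΩ, giving V = 18.3 × 7.313/571.3 = 0.2342 V.
Drop = (0.2767 − 0.2342) / 0.2767 = 15.4 %.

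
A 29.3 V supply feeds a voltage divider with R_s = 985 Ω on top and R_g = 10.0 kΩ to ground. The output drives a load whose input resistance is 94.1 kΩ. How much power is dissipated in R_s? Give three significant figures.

Total resistance from the source is R_s + (R_g‖R_L) = 10020 Ω, so I = 29.3/10020 Ω = 2.923 mA.
P = I²·R_s = (2.923 mA)² × 985 Ω = 8.42 mW.

P ≈ 8.42 mW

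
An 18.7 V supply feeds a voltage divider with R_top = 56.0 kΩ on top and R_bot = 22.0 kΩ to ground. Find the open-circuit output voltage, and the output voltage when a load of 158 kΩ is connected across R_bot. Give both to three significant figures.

Open-circuit: V = 18.7 × 22.0/(56.0 + 22.0) = 5.27 V.
With the load, R_bot becomes R_bot‖R_L = 19.31 kΩ, so V = 18.7 × 19.31/75.31 = 4.80 V.

Unloaded: 5.27 V; loaded: 4.80 V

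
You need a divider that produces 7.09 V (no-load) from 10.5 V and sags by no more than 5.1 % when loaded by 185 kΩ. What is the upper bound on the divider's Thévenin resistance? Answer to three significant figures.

Loading drop = R_th/(R_th + R_L) ≤ 0.0510, so R_th ≤ R_L · ε/(1−ε) = 185 kΩ × 0.0510/0.9490 = 9.94 kΩ.

R_th ≤ 9.94 kΩ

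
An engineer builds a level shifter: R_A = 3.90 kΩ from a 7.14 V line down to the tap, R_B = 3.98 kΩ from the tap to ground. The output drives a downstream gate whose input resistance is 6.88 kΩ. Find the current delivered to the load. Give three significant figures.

R_B‖R_L = 2.521 kΩ; V_out = 7.14 × 2.521/6.421 = 2.804 V.
I_L = V_out / R_L = 2.804 / 6.88 kΩ = 0.407 mA.

I_L ≈ 0.407 mA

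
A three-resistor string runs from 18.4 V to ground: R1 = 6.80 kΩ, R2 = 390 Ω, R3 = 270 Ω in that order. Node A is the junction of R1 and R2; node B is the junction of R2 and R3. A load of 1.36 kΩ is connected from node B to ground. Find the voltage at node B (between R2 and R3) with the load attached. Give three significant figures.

V ≈ 0.559 V

At node B, R3 is in parallel with the load: R3‖R_L = 225.3 Ω.
Below node A the resistance is R2 + (R3‖R_L) = 615.3 Ω, so V_A = 18.4 × 615.3/7415 = 1.527 V.
Then V_B = V_A × (R3‖R_L)/(R2 + R3‖R_L) = 1.527 × 225.3/615.3 = 0.559 V.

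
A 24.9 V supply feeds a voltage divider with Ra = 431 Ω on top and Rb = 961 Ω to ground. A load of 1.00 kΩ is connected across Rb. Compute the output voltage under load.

V_out ≈ 13.2 V

The load sits in parallel with Rb: Rb‖R_L = (961 × 1000) / (961 + 1000) = 490.1 Ω.
V_out = 24.9 × 490.1 / (431 + 490.1) = 24.9 × 490.1/921.1 = 13.2 V.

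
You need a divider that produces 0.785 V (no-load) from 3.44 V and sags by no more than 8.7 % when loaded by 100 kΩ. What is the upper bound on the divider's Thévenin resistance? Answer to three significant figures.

R_th ≤ 9.53 kΩ

Loading drop = R_th/(R_th + R_L) ≤ 0.0870, so R_th ≤ R_L · ε/(1−ε) = 100 kΩ × 0.0870/0.9130 = 9.53 kΩ.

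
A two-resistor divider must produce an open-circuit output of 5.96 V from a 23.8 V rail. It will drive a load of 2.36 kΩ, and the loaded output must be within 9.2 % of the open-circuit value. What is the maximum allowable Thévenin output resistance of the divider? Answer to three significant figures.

Loading drop = R_th/(R_th + R_L) ≤ 0.0920, so R_th ≤ R_L · ε/(1−ε) = 2.36 kΩ × 0.0920/0.9080 = 239 Ω.

R_th ≤ 239 Ω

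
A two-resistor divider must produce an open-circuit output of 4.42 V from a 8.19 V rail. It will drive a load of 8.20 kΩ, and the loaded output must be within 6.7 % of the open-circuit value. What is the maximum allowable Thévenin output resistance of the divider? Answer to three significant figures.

R_th ≤ 589 Ω

Loading drop = R_th/(R_th + R_L) ≤ 0.0670, so R_th ≤ R_L · ε/(1−ε) = 8.20 kΩ × 0.0670/0.9330 = 589 Ω.
(Any R1, R2 with R2/(R1+R2) = 0.540 and R1‖R2 ≤ 589 Ω will meet the spec.)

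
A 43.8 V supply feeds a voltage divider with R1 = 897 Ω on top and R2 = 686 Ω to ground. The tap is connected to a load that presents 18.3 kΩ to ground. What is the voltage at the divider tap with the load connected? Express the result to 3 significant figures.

The load sits in parallel with R2: R2‖R_L = (686 × 18300) / (686 + 18300) = 661.2 Ω.
V_out = 43.8 × 661.2 / (897 + 661.2) = 43.8 × 661.2/1558 = 18.6 V.
(Unloaded it would have been 19.0 V.)

V_out ≈ 18.6 V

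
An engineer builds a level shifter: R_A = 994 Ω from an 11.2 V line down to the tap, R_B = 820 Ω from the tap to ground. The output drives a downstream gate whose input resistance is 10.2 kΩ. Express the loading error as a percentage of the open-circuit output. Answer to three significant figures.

The divider's output (Thévenin) resistance is R_A‖R_B = 449.3 Ω.
Fractional drop under load = R_th/(R_th + R_L) = 449.3 / (449.3 + 10200) = 0.04219.
So the output falls by 4.22 %.

4.22 %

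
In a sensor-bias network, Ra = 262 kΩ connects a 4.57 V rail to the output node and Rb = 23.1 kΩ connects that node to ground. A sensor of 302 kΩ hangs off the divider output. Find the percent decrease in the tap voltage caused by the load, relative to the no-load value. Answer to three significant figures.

The divider's output (Thévenin) resistance is Ra‖Rb = 21.23 kΩ.
Fractional drop under load = R_th/(R_th + R_L) = 21.23 / (21.23 + 302) = 0.06568.
So the output falls by 6.57 %.

6.57 %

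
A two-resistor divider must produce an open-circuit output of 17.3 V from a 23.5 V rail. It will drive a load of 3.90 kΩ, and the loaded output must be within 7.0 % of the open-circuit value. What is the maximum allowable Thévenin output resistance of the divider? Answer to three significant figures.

Loading drop = R_th/(R_th + R_L) ≤ 0.0700, so R_th ≤ R_L · ε/(1−ε) = 3.90 kΩ × 0.0700/0.9300 = 294 Ω.

R_th ≤ 294 Ω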